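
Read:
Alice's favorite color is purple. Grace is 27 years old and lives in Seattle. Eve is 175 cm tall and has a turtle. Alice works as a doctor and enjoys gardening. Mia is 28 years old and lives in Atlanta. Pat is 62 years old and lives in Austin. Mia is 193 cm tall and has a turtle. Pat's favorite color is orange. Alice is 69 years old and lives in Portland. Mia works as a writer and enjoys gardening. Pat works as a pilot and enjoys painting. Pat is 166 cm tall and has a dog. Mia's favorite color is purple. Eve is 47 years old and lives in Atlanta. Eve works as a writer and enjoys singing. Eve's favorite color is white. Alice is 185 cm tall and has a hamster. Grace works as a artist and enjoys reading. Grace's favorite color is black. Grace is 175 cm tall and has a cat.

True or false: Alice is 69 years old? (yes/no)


Alice is actually 69. yes

yes


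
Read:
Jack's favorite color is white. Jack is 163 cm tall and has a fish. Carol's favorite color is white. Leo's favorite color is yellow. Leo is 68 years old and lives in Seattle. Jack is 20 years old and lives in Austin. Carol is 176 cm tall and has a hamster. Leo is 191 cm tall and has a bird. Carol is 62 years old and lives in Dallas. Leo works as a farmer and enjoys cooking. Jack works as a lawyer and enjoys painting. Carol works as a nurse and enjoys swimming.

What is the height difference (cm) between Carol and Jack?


|176 - 163| = 13

13


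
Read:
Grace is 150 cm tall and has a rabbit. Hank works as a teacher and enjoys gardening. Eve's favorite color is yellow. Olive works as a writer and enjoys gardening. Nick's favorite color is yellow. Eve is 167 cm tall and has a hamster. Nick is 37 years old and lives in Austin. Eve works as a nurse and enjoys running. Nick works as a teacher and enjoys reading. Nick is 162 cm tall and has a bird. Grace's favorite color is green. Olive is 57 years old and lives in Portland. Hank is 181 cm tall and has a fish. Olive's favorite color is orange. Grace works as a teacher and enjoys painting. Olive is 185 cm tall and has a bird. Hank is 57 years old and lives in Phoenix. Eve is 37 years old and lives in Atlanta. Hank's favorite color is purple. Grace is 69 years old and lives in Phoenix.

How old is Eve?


Eve is 37 years old

37


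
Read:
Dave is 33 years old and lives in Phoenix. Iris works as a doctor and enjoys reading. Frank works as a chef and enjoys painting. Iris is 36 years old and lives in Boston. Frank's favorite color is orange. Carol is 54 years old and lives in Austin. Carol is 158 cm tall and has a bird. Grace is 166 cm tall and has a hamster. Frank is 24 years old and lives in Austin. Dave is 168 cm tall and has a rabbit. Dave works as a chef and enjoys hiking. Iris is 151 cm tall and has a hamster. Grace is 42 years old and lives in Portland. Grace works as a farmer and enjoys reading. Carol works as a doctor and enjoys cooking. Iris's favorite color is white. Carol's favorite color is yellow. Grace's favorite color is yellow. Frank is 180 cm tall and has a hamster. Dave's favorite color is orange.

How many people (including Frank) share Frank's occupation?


Frank is a chef. Count = 2

2


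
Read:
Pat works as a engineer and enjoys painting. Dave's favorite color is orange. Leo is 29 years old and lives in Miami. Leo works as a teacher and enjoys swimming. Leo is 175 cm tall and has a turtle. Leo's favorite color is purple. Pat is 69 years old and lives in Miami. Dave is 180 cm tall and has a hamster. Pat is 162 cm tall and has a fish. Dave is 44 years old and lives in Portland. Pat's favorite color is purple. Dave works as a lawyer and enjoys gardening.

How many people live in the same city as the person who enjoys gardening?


Person with hobby gardening is Dave, city Portland. Count = 1

1


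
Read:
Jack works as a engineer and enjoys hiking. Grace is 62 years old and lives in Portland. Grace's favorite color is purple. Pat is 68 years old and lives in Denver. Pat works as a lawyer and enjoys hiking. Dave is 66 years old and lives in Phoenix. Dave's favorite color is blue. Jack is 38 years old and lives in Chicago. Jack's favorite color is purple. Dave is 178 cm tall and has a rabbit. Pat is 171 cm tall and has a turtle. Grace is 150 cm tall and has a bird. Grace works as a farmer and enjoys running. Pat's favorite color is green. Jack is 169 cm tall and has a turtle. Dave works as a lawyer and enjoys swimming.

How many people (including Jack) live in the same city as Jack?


Jack lives in Chicago. Count = 1

1


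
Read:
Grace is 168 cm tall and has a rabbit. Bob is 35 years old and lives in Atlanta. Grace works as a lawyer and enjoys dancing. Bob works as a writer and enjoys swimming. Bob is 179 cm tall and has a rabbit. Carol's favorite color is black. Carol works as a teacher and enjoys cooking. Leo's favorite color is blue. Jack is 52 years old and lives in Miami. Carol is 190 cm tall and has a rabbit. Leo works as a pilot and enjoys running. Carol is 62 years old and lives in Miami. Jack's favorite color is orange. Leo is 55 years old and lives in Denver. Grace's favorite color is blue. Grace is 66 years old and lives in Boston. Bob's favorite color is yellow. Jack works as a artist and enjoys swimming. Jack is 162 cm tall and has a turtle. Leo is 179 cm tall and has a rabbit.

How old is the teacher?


The teacher is Carol, age 62

62


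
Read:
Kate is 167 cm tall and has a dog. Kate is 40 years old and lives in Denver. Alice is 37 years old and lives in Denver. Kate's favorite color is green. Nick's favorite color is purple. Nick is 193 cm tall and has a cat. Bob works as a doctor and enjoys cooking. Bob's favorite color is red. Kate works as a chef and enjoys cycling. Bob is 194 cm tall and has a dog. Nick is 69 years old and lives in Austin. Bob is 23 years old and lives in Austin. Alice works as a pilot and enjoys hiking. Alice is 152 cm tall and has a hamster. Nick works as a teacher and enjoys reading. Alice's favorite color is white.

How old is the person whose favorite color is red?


Person with favorite color=red is Bob, age 23

23


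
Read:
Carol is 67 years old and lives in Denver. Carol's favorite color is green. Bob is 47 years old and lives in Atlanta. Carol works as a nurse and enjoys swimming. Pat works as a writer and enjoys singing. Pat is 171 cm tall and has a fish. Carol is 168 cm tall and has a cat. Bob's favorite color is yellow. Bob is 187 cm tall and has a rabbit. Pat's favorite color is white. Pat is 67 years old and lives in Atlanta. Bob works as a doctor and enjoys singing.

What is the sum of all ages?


67+67+47 = 181

181


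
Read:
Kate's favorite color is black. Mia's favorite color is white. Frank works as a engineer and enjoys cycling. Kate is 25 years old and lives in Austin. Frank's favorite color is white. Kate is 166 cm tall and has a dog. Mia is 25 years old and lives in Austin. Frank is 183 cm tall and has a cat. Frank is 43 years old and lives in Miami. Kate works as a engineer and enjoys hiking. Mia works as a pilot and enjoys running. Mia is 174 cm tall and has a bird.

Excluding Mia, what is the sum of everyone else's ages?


Sum (excluding Mia): 68

68


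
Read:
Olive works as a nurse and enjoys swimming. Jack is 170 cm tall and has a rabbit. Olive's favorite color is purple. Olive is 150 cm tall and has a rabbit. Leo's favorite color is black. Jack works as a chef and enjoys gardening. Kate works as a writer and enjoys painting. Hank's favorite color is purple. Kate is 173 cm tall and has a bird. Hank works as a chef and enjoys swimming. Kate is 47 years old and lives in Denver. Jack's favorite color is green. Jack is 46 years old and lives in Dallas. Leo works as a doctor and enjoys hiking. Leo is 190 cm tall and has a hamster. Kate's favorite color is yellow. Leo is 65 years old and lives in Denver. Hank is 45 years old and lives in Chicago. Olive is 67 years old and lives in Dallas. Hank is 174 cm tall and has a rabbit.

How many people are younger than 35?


Filter: 0

0


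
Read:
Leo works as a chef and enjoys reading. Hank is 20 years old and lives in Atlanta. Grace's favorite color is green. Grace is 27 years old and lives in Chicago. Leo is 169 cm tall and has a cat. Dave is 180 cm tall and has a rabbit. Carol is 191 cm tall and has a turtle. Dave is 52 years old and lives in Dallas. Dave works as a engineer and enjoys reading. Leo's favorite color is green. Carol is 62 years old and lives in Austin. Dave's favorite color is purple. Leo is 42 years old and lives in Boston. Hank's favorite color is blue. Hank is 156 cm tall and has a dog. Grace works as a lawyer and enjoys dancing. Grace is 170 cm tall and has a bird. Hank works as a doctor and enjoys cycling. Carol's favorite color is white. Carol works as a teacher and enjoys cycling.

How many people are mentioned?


People: Hank, Carol, Dave, Grace, Leo. Count = 5

5


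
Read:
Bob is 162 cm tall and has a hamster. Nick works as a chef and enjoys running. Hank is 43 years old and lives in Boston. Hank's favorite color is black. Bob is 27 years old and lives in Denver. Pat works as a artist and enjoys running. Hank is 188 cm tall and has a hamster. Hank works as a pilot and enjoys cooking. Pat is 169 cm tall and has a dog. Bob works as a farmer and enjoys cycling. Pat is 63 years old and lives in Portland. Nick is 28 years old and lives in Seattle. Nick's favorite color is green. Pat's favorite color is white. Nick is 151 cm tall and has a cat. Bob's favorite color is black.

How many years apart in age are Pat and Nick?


63 vs 28, diff = 35

35


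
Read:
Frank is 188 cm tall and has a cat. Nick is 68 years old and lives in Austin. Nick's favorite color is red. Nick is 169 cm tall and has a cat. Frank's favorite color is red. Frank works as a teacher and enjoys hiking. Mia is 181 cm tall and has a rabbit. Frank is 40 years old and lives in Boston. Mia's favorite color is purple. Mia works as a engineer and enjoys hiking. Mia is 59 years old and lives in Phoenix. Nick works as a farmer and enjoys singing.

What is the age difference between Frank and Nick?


|40 - 68| = 28

28


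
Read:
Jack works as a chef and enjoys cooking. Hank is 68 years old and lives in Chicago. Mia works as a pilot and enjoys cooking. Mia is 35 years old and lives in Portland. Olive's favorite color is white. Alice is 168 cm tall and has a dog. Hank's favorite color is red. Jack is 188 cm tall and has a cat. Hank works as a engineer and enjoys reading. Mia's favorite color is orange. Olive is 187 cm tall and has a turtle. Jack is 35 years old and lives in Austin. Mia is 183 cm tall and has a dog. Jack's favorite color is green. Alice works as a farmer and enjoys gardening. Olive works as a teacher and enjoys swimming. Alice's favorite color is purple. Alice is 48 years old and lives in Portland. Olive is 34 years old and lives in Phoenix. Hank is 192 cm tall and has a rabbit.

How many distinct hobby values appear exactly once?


Unique hobby values: 3

3


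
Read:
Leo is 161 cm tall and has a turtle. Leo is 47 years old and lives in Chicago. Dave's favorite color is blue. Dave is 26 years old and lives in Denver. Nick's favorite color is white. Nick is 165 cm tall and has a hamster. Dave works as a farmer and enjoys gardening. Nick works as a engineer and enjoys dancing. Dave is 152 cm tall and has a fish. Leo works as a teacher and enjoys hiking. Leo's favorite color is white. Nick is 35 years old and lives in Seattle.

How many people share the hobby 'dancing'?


Count: 1

1


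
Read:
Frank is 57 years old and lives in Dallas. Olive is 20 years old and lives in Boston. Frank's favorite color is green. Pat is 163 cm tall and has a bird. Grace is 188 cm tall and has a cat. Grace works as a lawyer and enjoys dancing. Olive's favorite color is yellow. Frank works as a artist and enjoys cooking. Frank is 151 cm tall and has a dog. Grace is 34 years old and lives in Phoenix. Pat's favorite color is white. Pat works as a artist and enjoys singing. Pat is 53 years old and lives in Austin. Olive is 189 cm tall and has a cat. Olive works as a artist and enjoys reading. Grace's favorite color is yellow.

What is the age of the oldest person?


Oldest: Frank at 57

57


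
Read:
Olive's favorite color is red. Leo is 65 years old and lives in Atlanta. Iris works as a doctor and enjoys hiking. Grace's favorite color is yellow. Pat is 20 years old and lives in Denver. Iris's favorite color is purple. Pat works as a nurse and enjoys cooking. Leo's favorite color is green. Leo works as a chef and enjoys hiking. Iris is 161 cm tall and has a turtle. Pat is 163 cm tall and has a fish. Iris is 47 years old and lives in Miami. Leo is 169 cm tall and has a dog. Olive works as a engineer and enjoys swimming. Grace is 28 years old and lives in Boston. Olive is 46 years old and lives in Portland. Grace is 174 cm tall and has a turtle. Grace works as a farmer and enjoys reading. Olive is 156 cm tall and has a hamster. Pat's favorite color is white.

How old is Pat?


Pat is 20 years old

20


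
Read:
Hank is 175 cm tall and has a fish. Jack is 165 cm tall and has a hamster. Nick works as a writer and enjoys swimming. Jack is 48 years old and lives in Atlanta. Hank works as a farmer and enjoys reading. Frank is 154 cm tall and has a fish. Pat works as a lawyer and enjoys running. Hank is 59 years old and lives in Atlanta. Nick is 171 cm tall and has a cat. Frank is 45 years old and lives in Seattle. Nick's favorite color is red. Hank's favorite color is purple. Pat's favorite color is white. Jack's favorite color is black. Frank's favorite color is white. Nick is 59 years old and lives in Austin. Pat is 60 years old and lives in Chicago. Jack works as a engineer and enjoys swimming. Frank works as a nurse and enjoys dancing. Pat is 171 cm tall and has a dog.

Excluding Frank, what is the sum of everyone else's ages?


Sum (excluding Frank): 226

226


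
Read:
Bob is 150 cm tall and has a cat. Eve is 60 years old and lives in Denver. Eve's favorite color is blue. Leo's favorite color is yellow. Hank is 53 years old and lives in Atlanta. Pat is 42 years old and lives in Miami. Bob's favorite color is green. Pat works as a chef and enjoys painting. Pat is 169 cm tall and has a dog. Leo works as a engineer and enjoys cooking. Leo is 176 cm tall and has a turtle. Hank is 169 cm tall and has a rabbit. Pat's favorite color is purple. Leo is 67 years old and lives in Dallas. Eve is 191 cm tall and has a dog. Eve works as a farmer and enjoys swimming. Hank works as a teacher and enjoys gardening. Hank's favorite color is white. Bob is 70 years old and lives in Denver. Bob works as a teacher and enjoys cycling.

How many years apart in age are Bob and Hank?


70 vs 53, diff = 17

17


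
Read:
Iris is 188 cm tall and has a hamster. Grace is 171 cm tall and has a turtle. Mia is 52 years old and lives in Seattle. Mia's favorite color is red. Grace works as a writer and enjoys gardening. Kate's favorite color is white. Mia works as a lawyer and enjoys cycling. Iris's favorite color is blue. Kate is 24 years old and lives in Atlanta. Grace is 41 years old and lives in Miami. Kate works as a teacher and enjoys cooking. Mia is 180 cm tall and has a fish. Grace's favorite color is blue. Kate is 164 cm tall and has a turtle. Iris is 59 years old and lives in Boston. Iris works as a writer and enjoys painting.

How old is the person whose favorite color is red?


Person with favorite color=red is Mia, age 52

52


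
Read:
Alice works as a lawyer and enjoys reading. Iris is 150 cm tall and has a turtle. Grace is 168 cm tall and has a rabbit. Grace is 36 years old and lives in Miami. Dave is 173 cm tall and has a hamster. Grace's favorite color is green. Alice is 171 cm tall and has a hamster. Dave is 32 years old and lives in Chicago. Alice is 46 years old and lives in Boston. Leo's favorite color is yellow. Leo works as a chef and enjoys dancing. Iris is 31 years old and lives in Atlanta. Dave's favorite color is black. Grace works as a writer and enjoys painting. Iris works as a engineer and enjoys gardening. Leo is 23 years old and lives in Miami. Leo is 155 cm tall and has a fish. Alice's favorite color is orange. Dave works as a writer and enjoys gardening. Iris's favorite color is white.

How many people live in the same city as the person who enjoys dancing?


Person with hobby dancing is Leo, city Miami. Count = 2

2


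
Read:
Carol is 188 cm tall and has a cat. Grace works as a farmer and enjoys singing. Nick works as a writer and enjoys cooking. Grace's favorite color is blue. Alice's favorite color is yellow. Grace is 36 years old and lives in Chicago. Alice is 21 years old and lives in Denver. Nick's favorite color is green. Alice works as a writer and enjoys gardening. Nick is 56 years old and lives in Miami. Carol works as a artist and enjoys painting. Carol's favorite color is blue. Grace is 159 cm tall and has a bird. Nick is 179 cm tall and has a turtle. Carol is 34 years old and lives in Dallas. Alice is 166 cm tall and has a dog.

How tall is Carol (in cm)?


Carol is 188 cm tall

188


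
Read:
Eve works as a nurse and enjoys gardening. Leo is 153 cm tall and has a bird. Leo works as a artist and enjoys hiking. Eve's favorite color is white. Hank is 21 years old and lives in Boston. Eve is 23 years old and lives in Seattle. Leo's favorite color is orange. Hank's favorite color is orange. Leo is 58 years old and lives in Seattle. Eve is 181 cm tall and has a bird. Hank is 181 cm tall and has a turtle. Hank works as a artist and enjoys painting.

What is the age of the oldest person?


Oldest: Leo at 58

58


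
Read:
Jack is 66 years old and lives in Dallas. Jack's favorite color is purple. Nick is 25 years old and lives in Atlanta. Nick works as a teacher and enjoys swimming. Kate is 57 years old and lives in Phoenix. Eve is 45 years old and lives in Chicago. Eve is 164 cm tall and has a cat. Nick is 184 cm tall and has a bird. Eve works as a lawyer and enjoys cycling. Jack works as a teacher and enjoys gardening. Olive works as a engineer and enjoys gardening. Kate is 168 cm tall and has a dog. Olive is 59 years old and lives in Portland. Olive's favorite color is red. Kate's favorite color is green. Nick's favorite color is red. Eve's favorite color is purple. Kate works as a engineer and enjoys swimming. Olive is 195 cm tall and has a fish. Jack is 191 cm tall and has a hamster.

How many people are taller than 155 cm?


Taller than 155: 5

5


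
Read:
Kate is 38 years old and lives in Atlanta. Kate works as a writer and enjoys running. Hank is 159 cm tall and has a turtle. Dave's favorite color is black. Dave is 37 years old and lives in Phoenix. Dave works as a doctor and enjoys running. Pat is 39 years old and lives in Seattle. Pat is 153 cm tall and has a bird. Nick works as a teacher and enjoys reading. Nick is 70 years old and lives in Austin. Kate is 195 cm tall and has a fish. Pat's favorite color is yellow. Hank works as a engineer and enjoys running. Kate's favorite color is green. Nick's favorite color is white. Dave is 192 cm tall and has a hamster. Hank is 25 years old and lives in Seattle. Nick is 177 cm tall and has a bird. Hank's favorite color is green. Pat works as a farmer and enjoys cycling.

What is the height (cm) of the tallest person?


Tallest: Kate at 195 cm

195


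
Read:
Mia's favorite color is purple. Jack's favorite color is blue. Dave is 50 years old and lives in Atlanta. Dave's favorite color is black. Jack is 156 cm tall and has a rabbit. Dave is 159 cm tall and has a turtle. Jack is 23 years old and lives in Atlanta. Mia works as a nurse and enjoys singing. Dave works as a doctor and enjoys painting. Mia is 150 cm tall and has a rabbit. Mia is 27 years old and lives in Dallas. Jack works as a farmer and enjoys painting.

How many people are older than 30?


Filter: 1

1


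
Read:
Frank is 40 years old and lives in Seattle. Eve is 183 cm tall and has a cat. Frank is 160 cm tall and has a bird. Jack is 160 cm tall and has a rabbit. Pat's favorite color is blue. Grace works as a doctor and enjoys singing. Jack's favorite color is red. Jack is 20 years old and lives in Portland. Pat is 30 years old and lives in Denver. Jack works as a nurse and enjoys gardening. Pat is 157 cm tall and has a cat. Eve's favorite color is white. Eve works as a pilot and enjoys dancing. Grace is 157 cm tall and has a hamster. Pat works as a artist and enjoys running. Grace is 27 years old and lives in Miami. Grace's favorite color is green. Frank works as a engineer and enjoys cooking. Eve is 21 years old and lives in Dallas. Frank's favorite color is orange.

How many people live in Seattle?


Count in Seattle: 1

1


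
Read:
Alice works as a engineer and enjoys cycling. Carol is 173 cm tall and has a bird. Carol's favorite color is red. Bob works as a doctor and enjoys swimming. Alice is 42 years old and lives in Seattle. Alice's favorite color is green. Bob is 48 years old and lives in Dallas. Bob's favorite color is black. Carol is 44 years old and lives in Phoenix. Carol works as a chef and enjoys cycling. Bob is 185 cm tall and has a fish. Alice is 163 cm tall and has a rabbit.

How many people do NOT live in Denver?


Not in Denver: 3

3


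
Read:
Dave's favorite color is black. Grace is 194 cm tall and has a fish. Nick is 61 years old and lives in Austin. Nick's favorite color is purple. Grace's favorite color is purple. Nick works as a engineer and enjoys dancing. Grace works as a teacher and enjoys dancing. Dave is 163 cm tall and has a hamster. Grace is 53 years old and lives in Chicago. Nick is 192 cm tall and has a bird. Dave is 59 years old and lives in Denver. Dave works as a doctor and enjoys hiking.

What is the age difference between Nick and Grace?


|61 - 53| = 8

8


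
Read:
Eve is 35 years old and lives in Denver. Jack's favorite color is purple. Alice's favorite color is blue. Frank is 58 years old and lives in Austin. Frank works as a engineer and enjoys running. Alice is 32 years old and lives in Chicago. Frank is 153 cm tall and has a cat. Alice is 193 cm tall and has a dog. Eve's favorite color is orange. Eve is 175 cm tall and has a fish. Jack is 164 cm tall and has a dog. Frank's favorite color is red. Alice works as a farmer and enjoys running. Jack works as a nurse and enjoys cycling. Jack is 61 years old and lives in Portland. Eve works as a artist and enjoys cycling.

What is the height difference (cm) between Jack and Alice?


|164 - 193| = 29

29


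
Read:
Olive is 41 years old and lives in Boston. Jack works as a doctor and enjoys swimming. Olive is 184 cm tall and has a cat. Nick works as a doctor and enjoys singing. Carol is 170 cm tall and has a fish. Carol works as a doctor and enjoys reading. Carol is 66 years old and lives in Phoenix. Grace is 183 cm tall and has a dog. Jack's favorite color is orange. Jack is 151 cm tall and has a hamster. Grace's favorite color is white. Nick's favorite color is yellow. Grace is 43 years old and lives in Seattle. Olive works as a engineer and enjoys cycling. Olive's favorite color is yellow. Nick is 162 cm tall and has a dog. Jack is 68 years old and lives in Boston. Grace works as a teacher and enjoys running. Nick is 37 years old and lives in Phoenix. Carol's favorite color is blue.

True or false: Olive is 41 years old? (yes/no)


Olive is actually 41. yes

yes


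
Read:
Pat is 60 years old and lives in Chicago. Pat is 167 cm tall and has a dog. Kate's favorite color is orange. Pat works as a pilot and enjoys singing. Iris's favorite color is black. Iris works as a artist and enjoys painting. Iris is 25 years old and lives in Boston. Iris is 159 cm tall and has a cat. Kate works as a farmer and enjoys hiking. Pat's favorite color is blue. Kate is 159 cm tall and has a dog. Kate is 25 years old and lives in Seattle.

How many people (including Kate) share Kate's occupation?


Kate is a farmer. Count = 1

1


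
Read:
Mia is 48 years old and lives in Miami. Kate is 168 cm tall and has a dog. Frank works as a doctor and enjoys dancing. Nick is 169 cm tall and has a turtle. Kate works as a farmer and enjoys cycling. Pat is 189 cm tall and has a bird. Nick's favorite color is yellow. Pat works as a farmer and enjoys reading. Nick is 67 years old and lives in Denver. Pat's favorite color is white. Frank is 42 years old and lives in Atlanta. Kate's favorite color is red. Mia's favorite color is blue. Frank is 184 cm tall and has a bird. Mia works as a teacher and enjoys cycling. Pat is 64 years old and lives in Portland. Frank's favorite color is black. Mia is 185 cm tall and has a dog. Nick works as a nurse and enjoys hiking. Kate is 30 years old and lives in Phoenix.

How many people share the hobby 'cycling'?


Count: 2

2


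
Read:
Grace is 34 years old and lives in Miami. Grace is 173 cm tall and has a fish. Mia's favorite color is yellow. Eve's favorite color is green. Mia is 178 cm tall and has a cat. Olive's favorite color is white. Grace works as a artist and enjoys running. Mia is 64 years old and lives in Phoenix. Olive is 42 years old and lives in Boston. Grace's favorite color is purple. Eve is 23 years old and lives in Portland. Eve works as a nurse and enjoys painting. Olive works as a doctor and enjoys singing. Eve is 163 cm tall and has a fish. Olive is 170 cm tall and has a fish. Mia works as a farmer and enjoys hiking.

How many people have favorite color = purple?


Count: 1

1


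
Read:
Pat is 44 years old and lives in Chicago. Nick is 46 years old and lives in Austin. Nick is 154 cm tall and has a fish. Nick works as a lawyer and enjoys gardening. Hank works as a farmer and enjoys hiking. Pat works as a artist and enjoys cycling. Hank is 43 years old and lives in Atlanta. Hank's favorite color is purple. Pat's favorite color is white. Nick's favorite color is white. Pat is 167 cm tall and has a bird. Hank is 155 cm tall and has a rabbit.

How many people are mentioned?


People: Nick, Pat, Hank. Count = 3

3


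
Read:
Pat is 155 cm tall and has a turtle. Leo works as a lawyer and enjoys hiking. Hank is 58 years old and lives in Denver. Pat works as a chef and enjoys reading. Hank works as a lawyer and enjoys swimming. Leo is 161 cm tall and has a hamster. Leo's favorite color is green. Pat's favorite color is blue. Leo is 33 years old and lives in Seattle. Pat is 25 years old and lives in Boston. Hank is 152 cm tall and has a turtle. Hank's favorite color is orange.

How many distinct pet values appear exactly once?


Unique pet values: 1

1


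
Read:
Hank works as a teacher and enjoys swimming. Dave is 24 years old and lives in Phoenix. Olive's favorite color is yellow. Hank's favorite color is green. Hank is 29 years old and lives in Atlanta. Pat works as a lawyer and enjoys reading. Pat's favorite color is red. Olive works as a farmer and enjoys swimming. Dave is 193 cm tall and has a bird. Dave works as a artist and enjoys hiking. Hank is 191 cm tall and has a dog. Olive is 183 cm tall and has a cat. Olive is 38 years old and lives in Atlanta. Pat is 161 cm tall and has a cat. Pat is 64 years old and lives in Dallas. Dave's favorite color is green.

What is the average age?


Sum=155, n=4, avg=38.75

38.75


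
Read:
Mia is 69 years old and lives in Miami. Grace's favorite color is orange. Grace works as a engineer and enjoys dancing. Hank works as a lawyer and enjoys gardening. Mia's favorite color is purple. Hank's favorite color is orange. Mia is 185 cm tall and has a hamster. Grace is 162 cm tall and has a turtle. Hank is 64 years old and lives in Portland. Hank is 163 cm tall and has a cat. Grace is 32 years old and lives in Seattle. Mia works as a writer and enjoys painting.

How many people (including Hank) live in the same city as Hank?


Hank lives in Portland. Count = 1

1


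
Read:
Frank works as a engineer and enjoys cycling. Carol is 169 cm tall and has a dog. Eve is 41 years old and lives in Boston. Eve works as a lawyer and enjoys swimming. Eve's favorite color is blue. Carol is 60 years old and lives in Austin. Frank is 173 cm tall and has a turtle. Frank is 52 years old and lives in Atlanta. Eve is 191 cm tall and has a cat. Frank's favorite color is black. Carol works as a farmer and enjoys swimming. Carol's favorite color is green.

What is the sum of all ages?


52+60+41 = 153

153


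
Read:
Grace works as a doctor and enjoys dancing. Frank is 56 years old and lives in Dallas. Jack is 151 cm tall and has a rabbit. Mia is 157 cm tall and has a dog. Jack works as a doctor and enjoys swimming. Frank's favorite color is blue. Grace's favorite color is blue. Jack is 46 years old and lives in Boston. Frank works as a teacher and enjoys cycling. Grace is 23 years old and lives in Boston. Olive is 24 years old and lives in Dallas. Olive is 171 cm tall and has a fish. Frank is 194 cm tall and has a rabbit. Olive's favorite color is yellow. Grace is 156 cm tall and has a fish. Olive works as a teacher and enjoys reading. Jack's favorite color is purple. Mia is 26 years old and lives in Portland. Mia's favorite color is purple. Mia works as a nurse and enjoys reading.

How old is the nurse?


The nurse is Mia, age 26

26


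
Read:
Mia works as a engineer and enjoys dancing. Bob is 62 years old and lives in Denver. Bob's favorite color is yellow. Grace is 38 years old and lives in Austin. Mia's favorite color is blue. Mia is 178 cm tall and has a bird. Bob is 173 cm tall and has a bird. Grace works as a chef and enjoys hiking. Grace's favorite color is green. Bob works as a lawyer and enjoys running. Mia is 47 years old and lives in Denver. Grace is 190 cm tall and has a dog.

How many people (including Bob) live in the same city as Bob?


Bob lives in Denver. Count = 2

2


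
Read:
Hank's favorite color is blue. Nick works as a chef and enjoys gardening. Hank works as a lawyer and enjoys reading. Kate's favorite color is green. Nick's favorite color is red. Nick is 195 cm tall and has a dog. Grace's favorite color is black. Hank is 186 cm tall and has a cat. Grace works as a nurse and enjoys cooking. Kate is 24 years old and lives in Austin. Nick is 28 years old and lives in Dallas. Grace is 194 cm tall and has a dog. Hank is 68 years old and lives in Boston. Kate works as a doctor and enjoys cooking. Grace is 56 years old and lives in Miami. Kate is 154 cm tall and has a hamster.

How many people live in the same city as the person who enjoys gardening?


Person with hobby gardening is Nick, city Dallas. Count = 1

1


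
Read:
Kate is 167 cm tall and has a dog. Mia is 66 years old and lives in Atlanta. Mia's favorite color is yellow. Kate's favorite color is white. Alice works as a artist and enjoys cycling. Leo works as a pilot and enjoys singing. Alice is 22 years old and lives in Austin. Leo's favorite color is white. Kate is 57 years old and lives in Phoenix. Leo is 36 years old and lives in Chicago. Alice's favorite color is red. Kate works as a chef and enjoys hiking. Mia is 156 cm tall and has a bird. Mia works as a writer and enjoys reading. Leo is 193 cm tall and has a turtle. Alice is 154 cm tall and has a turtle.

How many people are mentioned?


People: Alice, Kate, Leo, Mia. Count = 4

4


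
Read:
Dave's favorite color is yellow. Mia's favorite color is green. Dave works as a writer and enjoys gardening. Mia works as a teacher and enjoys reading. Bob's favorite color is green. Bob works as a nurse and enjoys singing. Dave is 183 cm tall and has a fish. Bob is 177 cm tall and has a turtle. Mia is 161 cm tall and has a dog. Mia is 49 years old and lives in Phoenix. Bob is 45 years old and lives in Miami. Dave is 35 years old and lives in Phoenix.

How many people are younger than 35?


Filter: 0

0


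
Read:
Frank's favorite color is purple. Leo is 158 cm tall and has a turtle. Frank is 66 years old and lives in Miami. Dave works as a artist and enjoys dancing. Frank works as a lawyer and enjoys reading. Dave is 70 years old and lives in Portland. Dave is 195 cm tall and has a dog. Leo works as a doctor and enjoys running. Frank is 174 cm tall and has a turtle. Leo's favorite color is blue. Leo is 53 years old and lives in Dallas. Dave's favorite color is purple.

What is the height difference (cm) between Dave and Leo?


|195 - 158| = 37

37


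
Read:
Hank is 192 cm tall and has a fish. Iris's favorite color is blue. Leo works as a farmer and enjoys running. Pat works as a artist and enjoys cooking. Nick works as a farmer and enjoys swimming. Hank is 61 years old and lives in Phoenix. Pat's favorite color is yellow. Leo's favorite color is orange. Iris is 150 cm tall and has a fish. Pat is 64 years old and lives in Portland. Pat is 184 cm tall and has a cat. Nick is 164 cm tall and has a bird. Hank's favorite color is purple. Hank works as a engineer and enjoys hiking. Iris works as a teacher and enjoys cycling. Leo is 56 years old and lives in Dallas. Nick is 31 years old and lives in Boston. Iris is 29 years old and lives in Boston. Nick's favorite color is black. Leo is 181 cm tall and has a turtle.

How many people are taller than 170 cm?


Taller than 170: 3

3


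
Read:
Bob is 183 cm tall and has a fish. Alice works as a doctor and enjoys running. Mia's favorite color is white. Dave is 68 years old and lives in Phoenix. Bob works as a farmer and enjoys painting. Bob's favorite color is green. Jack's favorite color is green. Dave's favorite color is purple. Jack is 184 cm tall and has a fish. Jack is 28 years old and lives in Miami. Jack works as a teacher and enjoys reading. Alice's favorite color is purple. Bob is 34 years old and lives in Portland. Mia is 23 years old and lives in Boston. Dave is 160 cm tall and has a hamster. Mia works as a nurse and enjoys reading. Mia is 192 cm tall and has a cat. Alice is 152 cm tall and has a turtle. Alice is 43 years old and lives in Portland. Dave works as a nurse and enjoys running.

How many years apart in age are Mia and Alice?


23 vs 43, diff = 20

20


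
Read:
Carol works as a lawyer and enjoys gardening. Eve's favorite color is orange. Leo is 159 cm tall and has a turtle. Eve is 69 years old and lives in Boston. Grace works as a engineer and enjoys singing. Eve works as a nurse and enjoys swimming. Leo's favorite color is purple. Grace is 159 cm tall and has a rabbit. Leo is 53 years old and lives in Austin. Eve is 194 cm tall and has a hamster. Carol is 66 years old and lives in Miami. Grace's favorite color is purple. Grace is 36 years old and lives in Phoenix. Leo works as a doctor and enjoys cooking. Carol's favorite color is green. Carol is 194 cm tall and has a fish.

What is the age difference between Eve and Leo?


|69 - 53| = 16

16


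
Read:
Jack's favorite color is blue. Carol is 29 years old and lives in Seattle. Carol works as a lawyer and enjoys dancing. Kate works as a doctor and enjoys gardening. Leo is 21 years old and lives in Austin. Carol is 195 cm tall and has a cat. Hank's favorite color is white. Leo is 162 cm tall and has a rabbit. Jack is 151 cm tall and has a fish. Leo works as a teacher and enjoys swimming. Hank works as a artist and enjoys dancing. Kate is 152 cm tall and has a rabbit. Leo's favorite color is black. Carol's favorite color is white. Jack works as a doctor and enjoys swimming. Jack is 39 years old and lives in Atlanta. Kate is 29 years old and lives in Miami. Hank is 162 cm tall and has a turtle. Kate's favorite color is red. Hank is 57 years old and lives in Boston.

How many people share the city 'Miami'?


Count: 1

1


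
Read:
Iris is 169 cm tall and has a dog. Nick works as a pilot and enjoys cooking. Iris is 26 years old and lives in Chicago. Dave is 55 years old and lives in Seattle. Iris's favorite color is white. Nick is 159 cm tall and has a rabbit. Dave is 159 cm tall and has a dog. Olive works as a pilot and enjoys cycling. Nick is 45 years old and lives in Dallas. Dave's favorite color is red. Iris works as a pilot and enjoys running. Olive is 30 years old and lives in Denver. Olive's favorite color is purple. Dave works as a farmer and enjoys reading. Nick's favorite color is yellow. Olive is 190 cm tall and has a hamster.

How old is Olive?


Olive is 30 years old

30


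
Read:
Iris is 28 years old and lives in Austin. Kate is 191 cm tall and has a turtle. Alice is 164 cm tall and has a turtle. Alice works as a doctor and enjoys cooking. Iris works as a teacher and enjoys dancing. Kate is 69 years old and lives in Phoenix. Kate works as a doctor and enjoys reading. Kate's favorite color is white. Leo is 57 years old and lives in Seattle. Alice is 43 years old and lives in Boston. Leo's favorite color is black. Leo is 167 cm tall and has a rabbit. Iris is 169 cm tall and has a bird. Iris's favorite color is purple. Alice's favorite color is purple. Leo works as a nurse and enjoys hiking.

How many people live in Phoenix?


Count in Phoenix: 1

1


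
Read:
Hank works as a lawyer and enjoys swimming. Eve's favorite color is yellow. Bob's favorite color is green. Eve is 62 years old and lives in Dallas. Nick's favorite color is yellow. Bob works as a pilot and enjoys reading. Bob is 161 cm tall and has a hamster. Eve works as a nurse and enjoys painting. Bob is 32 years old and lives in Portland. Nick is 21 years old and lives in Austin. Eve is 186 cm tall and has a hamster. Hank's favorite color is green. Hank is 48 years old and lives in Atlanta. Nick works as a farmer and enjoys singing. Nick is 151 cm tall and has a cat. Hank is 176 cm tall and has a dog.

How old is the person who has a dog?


Person with dog is Hank, age 48

48


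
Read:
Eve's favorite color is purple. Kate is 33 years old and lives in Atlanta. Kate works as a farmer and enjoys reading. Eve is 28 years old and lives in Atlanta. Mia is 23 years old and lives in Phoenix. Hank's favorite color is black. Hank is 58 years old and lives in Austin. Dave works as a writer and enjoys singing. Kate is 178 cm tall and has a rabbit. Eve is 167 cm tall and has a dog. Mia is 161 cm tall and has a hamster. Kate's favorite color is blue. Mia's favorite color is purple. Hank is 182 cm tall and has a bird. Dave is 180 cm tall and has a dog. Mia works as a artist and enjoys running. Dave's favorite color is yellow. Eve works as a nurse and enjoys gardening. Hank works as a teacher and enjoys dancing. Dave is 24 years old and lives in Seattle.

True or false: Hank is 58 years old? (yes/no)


Hank is actually 58. yes

yes


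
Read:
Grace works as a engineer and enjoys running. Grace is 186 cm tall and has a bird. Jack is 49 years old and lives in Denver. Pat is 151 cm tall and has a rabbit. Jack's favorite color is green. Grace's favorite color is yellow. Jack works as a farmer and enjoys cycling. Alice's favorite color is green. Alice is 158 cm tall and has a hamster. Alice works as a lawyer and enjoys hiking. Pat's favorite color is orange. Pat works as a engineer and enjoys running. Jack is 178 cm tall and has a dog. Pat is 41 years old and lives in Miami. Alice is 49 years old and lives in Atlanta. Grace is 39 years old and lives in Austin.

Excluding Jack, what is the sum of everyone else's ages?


Sum (excluding Jack): 129

129


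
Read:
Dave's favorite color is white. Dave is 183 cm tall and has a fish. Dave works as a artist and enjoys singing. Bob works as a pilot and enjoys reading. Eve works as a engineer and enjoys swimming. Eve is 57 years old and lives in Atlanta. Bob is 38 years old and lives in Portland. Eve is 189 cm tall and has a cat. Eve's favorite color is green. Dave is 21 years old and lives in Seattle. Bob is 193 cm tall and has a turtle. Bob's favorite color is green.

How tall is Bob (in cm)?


Bob is 193 cm tall

193


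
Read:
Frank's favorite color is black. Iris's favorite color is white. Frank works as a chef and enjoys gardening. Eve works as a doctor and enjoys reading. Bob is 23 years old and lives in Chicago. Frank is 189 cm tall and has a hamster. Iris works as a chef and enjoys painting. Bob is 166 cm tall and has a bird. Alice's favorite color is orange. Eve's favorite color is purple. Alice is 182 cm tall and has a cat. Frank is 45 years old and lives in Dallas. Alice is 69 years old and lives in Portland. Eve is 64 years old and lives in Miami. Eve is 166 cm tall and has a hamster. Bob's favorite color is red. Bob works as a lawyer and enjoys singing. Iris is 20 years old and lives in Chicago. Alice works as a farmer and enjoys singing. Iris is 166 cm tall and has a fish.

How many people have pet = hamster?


Count: 2

2
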